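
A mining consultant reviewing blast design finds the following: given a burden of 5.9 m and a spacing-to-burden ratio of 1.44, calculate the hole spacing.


Spacing = burden * ratio
= 5.9 * 1.44
= 8.496 m

8.496 m


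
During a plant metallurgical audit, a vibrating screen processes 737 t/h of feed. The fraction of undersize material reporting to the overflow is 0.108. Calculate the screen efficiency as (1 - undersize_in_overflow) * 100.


89.2%

Screen efficiency = (1 - fraction of undersize in overflow) * 100
= (1 - 0.108) * 100
= 0.892 * 100
= 89.2%


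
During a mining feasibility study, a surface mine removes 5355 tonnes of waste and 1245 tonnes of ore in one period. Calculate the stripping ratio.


4.3012

Stripping ratio = waste tonnage / ore tonnage
= 5355 / 1245
= 4.3012


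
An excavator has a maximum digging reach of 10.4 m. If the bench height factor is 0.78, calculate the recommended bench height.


Bench height = reach * factor
= 10.4 * 0.78
= 8.112 m

8.112 m


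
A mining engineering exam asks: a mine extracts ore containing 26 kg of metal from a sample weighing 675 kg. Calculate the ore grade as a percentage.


Ore grade = (metal mass / ore mass) * 100
= (26 / 675) * 100
= 0.03851851852 * 100
= 3.8519%

3.8519%


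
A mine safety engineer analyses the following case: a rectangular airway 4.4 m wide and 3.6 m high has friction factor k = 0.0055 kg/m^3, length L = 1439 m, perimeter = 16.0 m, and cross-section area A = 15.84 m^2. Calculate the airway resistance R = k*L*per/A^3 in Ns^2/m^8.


Compute the numerator:
k * L * per = 0.0055 * 1439 * 16.0
= 126.632
Compute the denominator:
A^3 = 15.84^3 = 3974.344704
Resistance:
R = 126.632 / 3974.344704
= 0.0319 Ns^2/m^8

0.0319 Ns^2/m^8


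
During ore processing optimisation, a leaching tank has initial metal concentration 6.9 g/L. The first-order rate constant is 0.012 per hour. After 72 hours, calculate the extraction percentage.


57.8527%

Compute the exponent:
-k * t = -0.012 * 72 = -0.864
Remaining concentration:
C = 6.9 * exp(-0.864)
= 6.9 * 0.4214728148
= 2.908162422 g/L
Extracted = 6.9 - 2.908162422 = 3.991837578 g/L
Extraction % = 3.991837578 / 6.9 * 100
= 57.8527%


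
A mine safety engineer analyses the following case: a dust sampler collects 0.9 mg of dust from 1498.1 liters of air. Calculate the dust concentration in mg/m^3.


0.6008 mg/m^3

Convert liters to m^3: 1 m^3 = 1000 L
Concentration = mass / volume * 1000
= 0.9 / 1498.1 * 1000
= 0.0006007609639 * 1000
= 0.6008 mg/m^3


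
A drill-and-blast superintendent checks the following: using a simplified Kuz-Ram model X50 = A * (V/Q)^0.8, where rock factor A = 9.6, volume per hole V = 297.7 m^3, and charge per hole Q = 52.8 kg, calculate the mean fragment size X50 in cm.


38.299 cm

Compute V/Q:
V/Q = 297.7 / 52.8 = 5.638257576
Raise to the power 0.8:
(V/Q)^0.8 = 5.638257576^0.8 = 3.98947667
Multiply by A:
X50 = 9.6 * 3.98947667
= 38.299 cm


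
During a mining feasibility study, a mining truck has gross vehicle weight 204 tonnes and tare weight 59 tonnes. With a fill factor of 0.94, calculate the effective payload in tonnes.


136.3 tonnes

Maximum payload = gross - tare
= 204 - 59 = 145 tonnes
Effective payload = max payload * fill factor
= 145 * 0.94
= 136.3 tonnes


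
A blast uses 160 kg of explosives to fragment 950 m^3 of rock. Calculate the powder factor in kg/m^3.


Powder factor = explosive mass / rock volume
= 160 / 950
= 0.1684 kg/m^3

0.1684 kg/m^3


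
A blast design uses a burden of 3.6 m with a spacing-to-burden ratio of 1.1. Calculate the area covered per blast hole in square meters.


14.256 m^2

First, find the spacing:
Spacing = burden * ratio = 3.6 * 1.1
= 3.96 m
Then, calculate the area:
Area = burden * spacing = 3.6 * 3.96
= 14.256 m^2


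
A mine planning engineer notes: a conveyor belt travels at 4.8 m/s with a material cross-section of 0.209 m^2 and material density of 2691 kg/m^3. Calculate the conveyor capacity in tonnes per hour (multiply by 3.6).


Volumetric flow = speed * area
= 4.8 * 0.209 = 1.0032 m^3/s
Mass flow = volumetric * density
= 1.0032 * 2691 = 2699.6112 kg/s
Convert to t/h: multiply by 3.6
Capacity = 2699.6112 * 3.6
= 9718.6003 t/h

9718.6003 t/h


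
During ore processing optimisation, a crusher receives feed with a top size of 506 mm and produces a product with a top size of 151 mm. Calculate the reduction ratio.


Reduction ratio = feed size / product size
= 506 / 151
= 3.351

3.351


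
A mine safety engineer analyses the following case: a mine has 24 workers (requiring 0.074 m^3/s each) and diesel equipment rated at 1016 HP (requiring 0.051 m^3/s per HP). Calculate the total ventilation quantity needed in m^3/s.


Airflow for workers:
Q_people = 24 * 0.074 = 1.776 m^3/s
Airflow for diesel equipment:
Q_diesel = 1016 * 0.051 = 51.816 m^3/s
Total ventilation:
Q_total = 1.776 + 51.816
= 53.592 m^3/s

53.592 m^3/s


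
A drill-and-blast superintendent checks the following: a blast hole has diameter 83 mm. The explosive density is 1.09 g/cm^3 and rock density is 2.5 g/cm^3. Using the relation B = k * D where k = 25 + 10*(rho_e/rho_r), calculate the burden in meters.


2.4369 m

First, compute k:
rho_e / rho_r = 1.09 / 2.5 = 0.436
k = 25 + 10 * 0.436 = 29.36
Then, compute burden:
B = k * D / 1000 = 29.36 * 83 / 1000
= 2436.88 / 1000
= 2.4369 m


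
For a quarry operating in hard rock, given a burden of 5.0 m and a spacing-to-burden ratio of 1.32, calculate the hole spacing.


Spacing = burden * ratio
= 5.0 * 1.32
= 6.6 m

6.6 m


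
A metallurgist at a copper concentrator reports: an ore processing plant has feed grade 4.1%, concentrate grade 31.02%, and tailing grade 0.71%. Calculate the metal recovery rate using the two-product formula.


Using the two-product formula:
R = 100 * c * (f - t) / (f * (c - t))
Numerator = 100 * 31.02 * (4.1 - 0.71)
= 100 * 31.02 * 3.39
= 10515.78
Denominator = 4.1 * (31.02 - 0.71)
= 4.1 * 30.31
= 124.271
R = 10515.78 / 124.271
= 84.6197%

84.6197%


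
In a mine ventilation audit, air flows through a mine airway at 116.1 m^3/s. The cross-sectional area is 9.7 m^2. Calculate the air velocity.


11.9691 m/s

Velocity = flow rate / cross-sectional area
= 116.1 / 9.7
= 11.9691 m/s


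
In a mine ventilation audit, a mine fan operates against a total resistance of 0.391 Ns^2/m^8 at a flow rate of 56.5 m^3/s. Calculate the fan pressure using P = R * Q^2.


Compute Q^2:
Q^2 = 56.5^2 = 3192.25
Compute pressure:
P = R * Q^2 = 0.391 * 3192.25
= 1248.1698 Pa

1248.1698 Pa


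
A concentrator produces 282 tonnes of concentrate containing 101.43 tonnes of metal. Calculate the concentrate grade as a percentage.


Grade = (metal in concentrate / concentrate mass) * 100
= (101.43 / 282) * 100
= 0.3596808511 * 100
= 35.9681%

35.9681%


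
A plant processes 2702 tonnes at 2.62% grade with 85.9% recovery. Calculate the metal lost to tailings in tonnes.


9.9817 tonnes

Total metal in feed:
= 2702 * 2.62 / 100 = 70.7924 tonnes
Metal recovered:
= 70.7924 * 85.9 / 100 = 60.8106716 tonnes
Metal lost to tailings:
= 70.7924 - 60.8106716
= 9.9817 tonnes


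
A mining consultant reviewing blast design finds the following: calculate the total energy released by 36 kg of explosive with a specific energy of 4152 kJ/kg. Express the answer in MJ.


Energy = mass * specific_energy / 1000
= 36 * 4152 / 1000
= 149472 / 1000
= 149.472 MJ

149.472 MJ


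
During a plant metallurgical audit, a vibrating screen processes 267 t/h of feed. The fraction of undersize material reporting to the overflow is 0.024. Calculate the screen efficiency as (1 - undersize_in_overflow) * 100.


Screen efficiency = (1 - fraction of undersize in overflow) * 100
= (1 - 0.024) * 100
= 0.976 * 100
= 97.6%

97.6%


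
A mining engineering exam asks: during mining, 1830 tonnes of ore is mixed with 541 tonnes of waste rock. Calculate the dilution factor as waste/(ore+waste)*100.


22.8174%

Total material = ore + waste
= 1830 + 541 = 2371 tonnes
Dilution = waste / total * 100
= 541 / 2371 * 100
= 0.2281737663 * 100
= 22.8174%


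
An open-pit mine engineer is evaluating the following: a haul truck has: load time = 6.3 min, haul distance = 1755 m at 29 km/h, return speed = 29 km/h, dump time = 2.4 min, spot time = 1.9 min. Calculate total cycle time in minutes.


17.8621 min

Convert haul speed to m/min: 29 * 1000/60 = 483.3333333 m/min
Haul time = 1755 / 483.3333333 = 3.631034483 min
Convert return speed to m/min: 29 * 1000/60 = 483.3333333 m/min
Return time = 1755 / 483.3333333 = 3.631034483 min
Total cycle time:
= 6.3 + 3.631034483 + 2.4 + 3.631034483 + 1.9
= 17.8621 min


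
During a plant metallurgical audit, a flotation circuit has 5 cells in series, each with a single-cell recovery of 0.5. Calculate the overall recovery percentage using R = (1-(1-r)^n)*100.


96.875%

Complement of single-cell recovery:
1 - r = 1 - 0.5 = 0.5
Raise to power n:
(1 - r)^5 = 0.5^5 = 0.03125
Overall recovery:
R = (1 - 0.03125) * 100
= 96.875%


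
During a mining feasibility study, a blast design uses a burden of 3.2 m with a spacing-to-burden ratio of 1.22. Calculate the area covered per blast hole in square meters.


12.4928 m^2

First, find the spacing:
Spacing = burden * ratio = 3.2 * 1.22
= 3.904 m
Then, calculate the area:
Area = burden * spacing = 3.2 * 3.904
= 12.4928 m^2


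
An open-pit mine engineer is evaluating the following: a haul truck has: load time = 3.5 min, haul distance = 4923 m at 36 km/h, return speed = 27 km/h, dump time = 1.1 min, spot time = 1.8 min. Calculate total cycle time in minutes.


Convert haul speed to m/min: 36 * 1000/60 = 600 m/min
Haul time = 4923 / 600 = 8.205 min
Convert return speed to m/min: 27 * 1000/60 = 450 m/min
Return time = 4923 / 450 = 10.94 min
Total cycle time:
= 3.5 + 8.205 + 1.1 + 10.94 + 1.8
= 25.545 min

25.545 min


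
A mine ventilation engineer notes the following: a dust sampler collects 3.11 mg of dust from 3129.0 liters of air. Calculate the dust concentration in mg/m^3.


0.9939 mg/m^3

Convert liters to m^3: 1 m^3 = 1000 L
Concentration = mass / volume * 1000
= 3.11 / 3129.0 * 1000
= 0.0009939277725 * 1000
= 0.9939 mg/m^3


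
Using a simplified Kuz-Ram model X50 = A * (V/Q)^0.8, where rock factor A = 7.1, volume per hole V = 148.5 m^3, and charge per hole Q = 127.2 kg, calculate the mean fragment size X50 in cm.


8.0362 cm

Compute V/Q:
V/Q = 148.5 / 127.2 = 1.16745283
Raise to the power 0.8:
(V/Q)^0.8 = 1.16745283^0.8 = 1.131856773
Multiply by A:
X50 = 7.1 * 1.131856773
= 8.0362 cm


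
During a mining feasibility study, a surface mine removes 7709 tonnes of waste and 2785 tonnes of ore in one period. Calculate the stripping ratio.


Stripping ratio = waste tonnage / ore tonnage
= 7709 / 2785
= 2.768

2.768


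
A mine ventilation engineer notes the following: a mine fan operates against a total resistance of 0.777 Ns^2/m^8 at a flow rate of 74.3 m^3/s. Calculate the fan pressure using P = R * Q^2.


Compute Q^2:
Q^2 = 74.3^2 = 5520.49
Compute pressure:
P = R * Q^2 = 0.777 * 5520.49
= 4289.4207 Pa

4289.4207 Pa


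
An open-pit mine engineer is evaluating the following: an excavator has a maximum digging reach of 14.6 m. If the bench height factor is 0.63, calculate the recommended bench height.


Bench height = reach * factor
= 14.6 * 0.63
= 9.198 m

9.198 m


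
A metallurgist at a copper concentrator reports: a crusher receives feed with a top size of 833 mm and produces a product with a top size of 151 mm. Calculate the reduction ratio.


Reduction ratio = feed size / product size
= 833 / 151
= 5.5166

5.5166


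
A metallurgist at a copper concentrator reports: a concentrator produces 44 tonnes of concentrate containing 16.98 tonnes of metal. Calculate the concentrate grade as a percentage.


Grade = (metal in concentrate / concentrate mass) * 100
= (16.98 / 44) * 100
= 0.3859090909 * 100
= 38.5909%

38.5909%


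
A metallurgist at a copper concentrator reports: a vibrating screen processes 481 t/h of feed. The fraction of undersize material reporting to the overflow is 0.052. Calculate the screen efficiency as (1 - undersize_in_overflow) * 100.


Screen efficiency = (1 - fraction of undersize in overflow) * 100
= (1 - 0.052) * 100
= 0.948 * 100
= 94.8%

94.8%


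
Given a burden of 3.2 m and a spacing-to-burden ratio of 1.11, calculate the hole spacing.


Spacing = burden * ratio
= 3.2 * 1.11
= 3.552 m

3.552 m


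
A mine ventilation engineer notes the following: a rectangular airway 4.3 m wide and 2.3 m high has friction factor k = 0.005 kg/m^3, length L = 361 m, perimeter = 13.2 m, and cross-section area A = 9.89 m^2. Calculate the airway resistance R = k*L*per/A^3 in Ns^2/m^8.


Compute the numerator:
k * L * per = 0.005 * 361 * 13.2
= 23.826
Compute the denominator:
A^3 = 9.89^3 = 967.361669
Resistance:
R = 23.826 / 967.361669
= 0.0246 Ns^2/m^8

0.0246 Ns^2/m^8


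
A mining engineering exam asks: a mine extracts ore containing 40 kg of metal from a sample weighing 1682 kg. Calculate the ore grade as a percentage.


Ore grade = (metal mass / ore mass) * 100
= (40 / 1682) * 100
= 0.02378121284 * 100
= 2.3781%

2.3781%


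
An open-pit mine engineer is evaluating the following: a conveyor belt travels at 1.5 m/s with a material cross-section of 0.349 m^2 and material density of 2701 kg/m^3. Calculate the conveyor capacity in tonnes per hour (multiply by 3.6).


5090.3046 t/h

Volumetric flow = speed * area
= 1.5 * 0.349 = 0.5235 m^3/s
Mass flow = volumetric * density
= 0.5235 * 2701 = 1413.9735 kg/s
Convert to t/h: multiply by 3.6
Capacity = 1413.9735 * 3.6
= 5090.3046 t/h


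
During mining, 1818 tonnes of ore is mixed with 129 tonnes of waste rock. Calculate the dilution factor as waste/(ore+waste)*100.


6.6256%

Total material = ore + waste
= 1818 + 129 = 1947 tonnes
Dilution = waste / total * 100
= 129 / 1947 * 100
= 0.06625577812 * 100
= 6.6256%


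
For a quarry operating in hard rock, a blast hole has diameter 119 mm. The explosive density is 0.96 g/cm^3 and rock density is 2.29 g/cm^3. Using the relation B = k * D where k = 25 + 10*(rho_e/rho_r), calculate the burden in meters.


3.4739 m

First, compute k:
rho_e / rho_r = 0.96 / 2.29 = 0.4192139738
k = 25 + 10 * 0.4192139738 = 29.19213974
Then, compute burden:
B = k * D / 1000 = 29.19213974 * 119 / 1000
= 3473.864629 / 1000
= 3.4739 m


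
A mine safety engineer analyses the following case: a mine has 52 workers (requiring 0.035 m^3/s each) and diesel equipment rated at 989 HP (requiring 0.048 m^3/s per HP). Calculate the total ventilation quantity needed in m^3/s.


49.292 m^3/s

Airflow for workers:
Q_people = 52 * 0.035 = 1.82 m^3/s
Airflow for diesel equipment:
Q_diesel = 989 * 0.048 = 47.472 m^3/s
Total ventilation:
Q_total = 1.82 + 47.472
= 49.292 m^3/s


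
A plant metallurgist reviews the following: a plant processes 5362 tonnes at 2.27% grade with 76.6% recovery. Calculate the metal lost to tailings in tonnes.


Total metal in feed:
= 5362 * 2.27 / 100 = 121.7174 tonnes
Metal recovered:
= 121.7174 * 76.6 / 100 = 93.2355284 tonnes
Metal lost to tailings:
= 121.7174 - 93.2355284
= 28.4819 tonnes

28.4819 tonnes


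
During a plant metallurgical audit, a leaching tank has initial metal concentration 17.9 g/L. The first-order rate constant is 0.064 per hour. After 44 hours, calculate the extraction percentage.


94.0155%

Compute the exponent:
-k * t = -0.064 * 44 = -2.816
Remaining concentration:
C = 17.9 * exp(-2.816)
= 17.9 * 0.05984484396
= 1.071222707 g/L
Extracted = 17.9 - 1.071222707 = 16.82877729 g/L
Extraction % = 16.82877729 / 17.9 * 100
= 94.0155%


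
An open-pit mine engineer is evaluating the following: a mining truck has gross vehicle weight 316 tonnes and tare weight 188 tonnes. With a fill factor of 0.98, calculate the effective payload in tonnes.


125.44 tonnes

Maximum payload = gross - tare
= 316 - 188 = 128 tonnes
Effective payload = max payload * fill factor
= 128 * 0.98
= 125.44 tonnes


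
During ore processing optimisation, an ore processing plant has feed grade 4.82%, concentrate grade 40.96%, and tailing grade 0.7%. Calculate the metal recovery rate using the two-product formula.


86.9634%

Using the two-product formula:
R = 100 * c * (f - t) / (f * (c - t))
Numerator = 100 * 40.96 * (4.82 - 0.7)
= 100 * 40.96 * 4.12
= 16875.52
Denominator = 4.82 * (40.96 - 0.7)
= 4.82 * 40.26
= 194.0532
R = 16875.52 / 194.0532
= 86.9634%


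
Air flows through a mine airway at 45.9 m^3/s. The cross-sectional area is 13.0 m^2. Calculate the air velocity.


3.5308 m/s

Velocity = flow rate / cross-sectional area
= 45.9 / 13.0
= 3.5308 m/s


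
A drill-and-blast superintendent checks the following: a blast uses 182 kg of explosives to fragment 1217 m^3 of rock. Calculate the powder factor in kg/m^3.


0.1495 kg/m^3

Powder factor = explosive mass / rock volume
= 182 / 1217
= 0.1495 kg/m^3


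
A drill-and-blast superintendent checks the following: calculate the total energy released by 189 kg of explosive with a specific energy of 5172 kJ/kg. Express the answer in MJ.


Energy = mass * specific_energy / 1000
= 189 * 5172 / 1000
= 977508 / 1000
= 977.508 MJ

977.508 MJ


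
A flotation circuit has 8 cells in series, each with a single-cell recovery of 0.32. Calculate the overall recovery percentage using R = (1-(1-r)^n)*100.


Complement of single-cell recovery:
1 - r = 1 - 0.32 = 0.68
Raise to power n:
(1 - r)^8 = 0.68^8 = 0.04571632397
Overall recovery:
R = (1 - 0.04571632397) * 100
= 95.4284%

95.4284%


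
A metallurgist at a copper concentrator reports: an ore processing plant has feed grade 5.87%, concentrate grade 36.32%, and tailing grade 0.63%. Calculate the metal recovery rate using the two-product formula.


Using the two-product formula:
R = 100 * c * (f - t) / (f * (c - t))
Numerator = 100 * 36.32 * (5.87 - 0.63)
= 100 * 36.32 * 5.24
= 19031.68
Denominator = 5.87 * (36.32 - 0.63)
= 5.87 * 35.69
= 209.5003
R = 19031.68 / 209.5003
= 90.8432%

90.8432%


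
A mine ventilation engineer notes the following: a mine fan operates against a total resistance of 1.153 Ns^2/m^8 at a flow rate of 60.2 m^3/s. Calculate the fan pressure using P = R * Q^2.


4178.5181 Pa

Compute Q^2:
Q^2 = 60.2^2 = 3624.04
Compute pressure:
P = R * Q^2 = 1.153 * 3624.04
= 4178.5181 Pa


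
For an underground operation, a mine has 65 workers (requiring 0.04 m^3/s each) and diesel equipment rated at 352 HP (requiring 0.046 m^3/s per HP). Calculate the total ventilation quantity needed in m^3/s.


18.792 m^3/s

Airflow for workers:
Q_people = 65 * 0.04 = 2.6 m^3/s
Airflow for diesel equipment:
Q_diesel = 352 * 0.046 = 16.192 m^3/s
Total ventilation:
Q_total = 2.6 + 16.192
= 18.792 m^3/s


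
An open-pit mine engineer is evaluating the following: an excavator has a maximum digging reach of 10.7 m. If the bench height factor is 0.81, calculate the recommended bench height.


Bench height = reach * factor
= 10.7 * 0.81
= 8.667 m

8.667 m


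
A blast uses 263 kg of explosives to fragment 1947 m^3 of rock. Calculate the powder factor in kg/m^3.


Powder factor = explosive mass / rock volume
= 263 / 1947
= 0.1351 kg/m^3

0.1351 kg/m^3


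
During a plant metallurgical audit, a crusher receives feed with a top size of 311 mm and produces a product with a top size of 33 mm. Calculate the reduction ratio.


9.4242

Reduction ratio = feed size / product size
= 311 / 33
= 9.4242


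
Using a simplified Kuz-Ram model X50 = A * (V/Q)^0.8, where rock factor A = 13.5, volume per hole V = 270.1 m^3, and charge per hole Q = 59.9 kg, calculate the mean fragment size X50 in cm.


45.0414 cm

Compute V/Q:
V/Q = 270.1 / 59.9 = 4.50918197
Raise to the power 0.8:
(V/Q)^0.8 = 4.50918197^0.8 = 3.336400745
Multiply by A:
X50 = 13.5 * 3.336400745
= 45.0414 cm


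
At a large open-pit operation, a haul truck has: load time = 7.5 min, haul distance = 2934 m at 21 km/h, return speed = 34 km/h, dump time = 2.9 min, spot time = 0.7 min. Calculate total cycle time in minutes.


Convert haul speed to m/min: 21 * 1000/60 = 350 m/min
Haul time = 2934 / 350 = 8.382857143 min
Convert return speed to m/min: 34 * 1000/60 = 566.6666667 m/min
Return time = 2934 / 566.6666667 = 5.177647059 min
Total cycle time:
= 7.5 + 8.382857143 + 2.9 + 5.177647059 + 0.7
= 24.6605 min

24.6605 min


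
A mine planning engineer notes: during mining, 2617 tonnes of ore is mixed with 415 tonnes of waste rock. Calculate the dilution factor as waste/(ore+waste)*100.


13.6873%

Total material = ore + waste
= 2617 + 415 = 3032 tonnes
Dilution = waste / total * 100
= 415 / 3032 * 100
= 0.1368733509 * 100
= 13.6873%


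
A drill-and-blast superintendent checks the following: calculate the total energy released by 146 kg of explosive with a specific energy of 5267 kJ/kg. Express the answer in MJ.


768.982 MJ

Energy = mass * specific_energy / 1000
= 146 * 5267 / 1000
= 768982 / 1000
= 768.982 MJ


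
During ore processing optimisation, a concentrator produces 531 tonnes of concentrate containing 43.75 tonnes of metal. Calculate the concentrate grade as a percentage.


8.2392%

Grade = (metal in concentrate / concentrate mass) * 100
= (43.75 / 531) * 100
= 0.08239171375 * 100
= 8.2392%


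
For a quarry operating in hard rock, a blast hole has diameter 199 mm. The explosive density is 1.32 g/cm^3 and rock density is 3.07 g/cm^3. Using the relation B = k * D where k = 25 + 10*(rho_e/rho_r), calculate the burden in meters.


5.8306 m

First, compute k:
rho_e / rho_r = 1.32 / 3.07 = 0.4299674267
k = 25 + 10 * 0.4299674267 = 29.29967427
Then, compute burden:
B = k * D / 1000 = 29.29967427 * 199 / 1000
= 5830.635179 / 1000
= 5.8306 m


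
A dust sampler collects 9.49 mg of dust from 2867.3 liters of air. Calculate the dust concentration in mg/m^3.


3.3097 mg/m^3

Convert liters to m^3: 1 m^3 = 1000 L
Concentration = mass / volume * 1000
= 9.49 / 2867.3 * 1000
= 0.003309733896 * 1000
= 3.3097 mg/m^3


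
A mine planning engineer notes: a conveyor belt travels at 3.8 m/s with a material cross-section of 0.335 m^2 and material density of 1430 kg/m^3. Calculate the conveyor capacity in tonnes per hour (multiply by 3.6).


Volumetric flow = speed * area
= 3.8 * 0.335 = 1.273 m^3/s
Mass flow = volumetric * density
= 1.273 * 1430 = 1820.39 kg/s
Convert to t/h: multiply by 3.6
Capacity = 1820.39 * 3.6
= 6553.404 t/h

6553.404 t/h


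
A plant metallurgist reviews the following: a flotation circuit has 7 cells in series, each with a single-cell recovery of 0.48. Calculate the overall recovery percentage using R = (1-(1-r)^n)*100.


Complement of single-cell recovery:
1 - r = 1 - 0.48 = 0.52
Raise to power n:
(1 - r)^7 = 0.52^7 = 0.01028071703
Overall recovery:
R = (1 - 0.01028071703) * 100
= 98.9719%

98.9719%


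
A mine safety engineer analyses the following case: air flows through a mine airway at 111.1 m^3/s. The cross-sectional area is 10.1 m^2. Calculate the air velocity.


11.0 m/s

Velocity = flow rate / cross-sectional area
= 111.1 / 10.1
= 11.0 m/s


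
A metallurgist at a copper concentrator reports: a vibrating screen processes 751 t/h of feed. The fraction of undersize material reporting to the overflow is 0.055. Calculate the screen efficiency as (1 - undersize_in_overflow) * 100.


94.5%

Screen efficiency = (1 - fraction of undersize in overflow) * 100
= (1 - 0.055) * 100
= 0.945 * 100
= 94.5%


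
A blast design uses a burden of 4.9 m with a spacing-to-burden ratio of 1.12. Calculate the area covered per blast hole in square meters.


26.8912 m^2

First, find the spacing:
Spacing = burden * ratio = 4.9 * 1.12
= 5.488 m
Then, calculate the area:
Area = burden * spacing = 4.9 * 5.488
= 26.8912 m^2


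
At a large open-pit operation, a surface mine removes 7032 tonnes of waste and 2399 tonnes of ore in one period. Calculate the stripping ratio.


2.9312

Stripping ratio = waste tonnage / ore tonnage
= 7032 / 2399
= 2.9312


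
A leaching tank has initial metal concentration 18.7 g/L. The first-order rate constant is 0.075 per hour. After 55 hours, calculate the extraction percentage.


Compute the exponent:
-k * t = -0.075 * 55 = -4.125
Remaining concentration:
C = 18.7 * exp(-4.125)
= 18.7 * 0.01616349459
= 0.3022573488 g/L
Extracted = 18.7 - 0.3022573488 = 18.39774265 g/L
Extraction % = 18.39774265 / 18.7 * 100
= 98.3837%

98.3837%


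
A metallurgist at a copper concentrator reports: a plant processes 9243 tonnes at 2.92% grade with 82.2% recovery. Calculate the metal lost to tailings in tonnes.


48.0414 tonnes

Total metal in feed:
= 9243 * 2.92 / 100 = 269.8956 tonnes
Metal recovered:
= 269.8956 * 82.2 / 100 = 221.8541832 tonnes
Metal lost to tailings:
= 269.8956 - 221.8541832
= 48.0414 tonnes


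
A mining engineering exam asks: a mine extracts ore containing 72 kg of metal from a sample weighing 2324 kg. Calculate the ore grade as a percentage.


3.0981%

Ore grade = (metal mass / ore mass) * 100
= (72 / 2324) * 100
= 0.03098106713 * 100
= 3.0981%


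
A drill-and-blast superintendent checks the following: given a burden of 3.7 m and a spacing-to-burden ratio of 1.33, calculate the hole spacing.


Spacing = burden * ratio
= 3.7 * 1.33
= 4.921 m

4.921 m


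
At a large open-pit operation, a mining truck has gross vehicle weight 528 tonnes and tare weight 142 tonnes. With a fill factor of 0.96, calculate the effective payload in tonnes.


370.56 tonnes

Maximum payload = gross - tare
= 528 - 142 = 386 tonnes
Effective payload = max payload * fill factor
= 386 * 0.96
= 370.56 tonnes


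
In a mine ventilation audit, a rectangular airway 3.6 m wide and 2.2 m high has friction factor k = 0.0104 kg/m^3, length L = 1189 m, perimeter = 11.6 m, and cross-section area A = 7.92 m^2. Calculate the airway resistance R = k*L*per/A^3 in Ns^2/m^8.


0.2887 Ns^2/m^8

Compute the numerator:
k * L * per = 0.0104 * 1189 * 11.6
= 143.44096
Compute the denominator:
A^3 = 7.92^3 = 496.793088
Resistance:
R = 143.44096 / 496.793088
= 0.2887 Ns^2/m^8


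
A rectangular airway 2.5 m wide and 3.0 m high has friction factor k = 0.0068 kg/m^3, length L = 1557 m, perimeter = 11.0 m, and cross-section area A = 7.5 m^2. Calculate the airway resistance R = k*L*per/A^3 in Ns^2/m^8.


0.2761 Ns^2/m^8

Compute the numerator:
k * L * per = 0.0068 * 1557 * 11.0
= 116.4636
Compute the denominator:
A^3 = 7.5^3 = 421.875
Resistance:
R = 116.4636 / 421.875
= 0.2761 Ns^2/m^8


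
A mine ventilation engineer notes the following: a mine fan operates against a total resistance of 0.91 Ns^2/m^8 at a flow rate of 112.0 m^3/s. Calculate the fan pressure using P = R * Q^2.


Compute Q^2:
Q^2 = 112.0^2 = 12544.0
Compute pressure:
P = R * Q^2 = 0.91 * 12544.0
= 11415.04 Pa

11415.04 Pa


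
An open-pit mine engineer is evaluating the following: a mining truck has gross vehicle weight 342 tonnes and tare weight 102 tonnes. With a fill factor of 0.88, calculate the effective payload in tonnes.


Maximum payload = gross - tare
= 342 - 102 = 240 tonnes
Effective payload = max payload * fill factor
= 240 * 0.88
= 211.2 tonnes

211.2 tonnes


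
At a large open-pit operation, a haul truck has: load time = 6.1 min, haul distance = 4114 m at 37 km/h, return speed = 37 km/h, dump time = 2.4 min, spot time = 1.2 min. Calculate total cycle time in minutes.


Convert haul speed to m/min: 37 * 1000/60 = 616.6666667 m/min
Haul time = 4114 / 616.6666667 = 6.671351351 min
Convert return speed to m/min: 37 * 1000/60 = 616.6666667 m/min
Return time = 4114 / 616.6666667 = 6.671351351 min
Total cycle time:
= 6.1 + 6.671351351 + 2.4 + 6.671351351 + 1.2
= 23.0427 min

23.0427 min


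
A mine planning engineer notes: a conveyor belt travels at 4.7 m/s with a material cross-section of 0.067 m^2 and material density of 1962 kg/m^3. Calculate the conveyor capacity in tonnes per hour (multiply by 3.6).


2224.2017 t/h

Volumetric flow = speed * area
= 4.7 * 0.067 = 0.3149 m^3/s
Mass flow = volumetric * density
= 0.3149 * 1962 = 617.8338 kg/s
Convert to t/h: multiply by 3.6
Capacity = 617.8338 * 3.6
= 2224.2017 t/h


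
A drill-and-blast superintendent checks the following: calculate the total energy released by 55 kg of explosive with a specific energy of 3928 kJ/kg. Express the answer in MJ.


Energy = mass * specific_energy / 1000
= 55 * 3928 / 1000
= 216040 / 1000
= 216.04 MJ

216.04 MJ


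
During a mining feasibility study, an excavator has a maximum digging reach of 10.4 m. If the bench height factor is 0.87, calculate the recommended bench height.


Bench height = reach * factor
= 10.4 * 0.87
= 9.048 m

9.048 m


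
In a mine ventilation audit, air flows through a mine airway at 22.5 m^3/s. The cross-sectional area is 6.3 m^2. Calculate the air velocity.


3.5714 m/s

Velocity = flow rate / cross-sectional area
= 22.5 / 6.3
= 3.5714 m/s


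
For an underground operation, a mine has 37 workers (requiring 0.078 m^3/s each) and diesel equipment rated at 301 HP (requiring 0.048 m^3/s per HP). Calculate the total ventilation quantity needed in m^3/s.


17.334 m^3/s

Airflow for workers:
Q_people = 37 * 0.078 = 2.886 m^3/s
Airflow for diesel equipment:
Q_diesel = 301 * 0.048 = 14.448 m^3/s
Total ventilation:
Q_total = 2.886 + 14.448
= 17.334 m^3/s


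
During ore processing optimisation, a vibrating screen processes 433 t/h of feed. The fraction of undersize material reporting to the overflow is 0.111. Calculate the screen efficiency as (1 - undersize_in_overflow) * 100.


Screen efficiency = (1 - fraction of undersize in overflow) * 100
= (1 - 0.111) * 100
= 0.889 * 100
= 88.9%

88.9%


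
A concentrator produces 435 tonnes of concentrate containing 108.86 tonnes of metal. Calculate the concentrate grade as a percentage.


Grade = (metal in concentrate / concentrate mass) * 100
= (108.86 / 435) * 100
= 0.2502528736 * 100
= 25.0253%

25.0253%


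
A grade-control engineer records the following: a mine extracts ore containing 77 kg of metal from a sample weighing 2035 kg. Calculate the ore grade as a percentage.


3.7838%

Ore grade = (metal mass / ore mass) * 100
= (77 / 2035) * 100
= 0.03783783784 * 100
= 3.7838%


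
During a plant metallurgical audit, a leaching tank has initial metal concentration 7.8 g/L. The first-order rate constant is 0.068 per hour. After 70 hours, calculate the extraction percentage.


Compute the exponent:
-k * t = -0.068 * 70 = -4.76
Remaining concentration:
C = 7.8 * exp(-4.76)
= 7.8 * 0.008565609397
= 0.0668117533 g/L
Extracted = 7.8 - 0.0668117533 = 7.733188247 g/L
Extraction % = 7.733188247 / 7.8 * 100
= 99.1434%

99.1434%


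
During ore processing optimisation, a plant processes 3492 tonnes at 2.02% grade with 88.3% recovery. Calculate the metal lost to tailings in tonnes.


Total metal in feed:
= 3492 * 2.02 / 100 = 70.5384 tonnes
Metal recovered:
= 70.5384 * 88.3 / 100 = 62.2854072 tonnes
Metal lost to tailings:
= 70.5384 - 62.2854072
= 8.253 tonnes

8.253 tonnes


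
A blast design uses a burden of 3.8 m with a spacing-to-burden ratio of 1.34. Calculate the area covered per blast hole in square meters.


19.3496 m^2

First, find the spacing:
Spacing = burden * ratio = 3.8 * 1.34
= 5.092 m
Then, calculate the area:
Area = burden * spacing = 3.8 * 5.092
= 19.3496 m^2


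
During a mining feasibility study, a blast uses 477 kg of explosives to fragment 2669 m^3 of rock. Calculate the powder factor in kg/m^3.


0.1787 kg/m^3

Powder factor = explosive mass / rock volume
= 477 / 2669
= 0.1787 kg/m^3


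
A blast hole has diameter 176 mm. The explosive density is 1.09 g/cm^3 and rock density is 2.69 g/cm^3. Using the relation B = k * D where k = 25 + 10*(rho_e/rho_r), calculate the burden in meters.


First, compute k:
rho_e / rho_r = 1.09 / 2.69 = 0.405204461
k = 25 + 10 * 0.405204461 = 29.05204461
Then, compute burden:
B = k * D / 1000 = 29.05204461 * 176 / 1000
= 5113.159851 / 1000
= 5.1132 m

5.1132 m


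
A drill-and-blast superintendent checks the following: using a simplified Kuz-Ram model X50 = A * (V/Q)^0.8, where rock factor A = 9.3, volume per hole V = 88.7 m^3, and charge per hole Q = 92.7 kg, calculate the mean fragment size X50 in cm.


Compute V/Q:
V/Q = 88.7 / 92.7 = 0.9568500539
Raise to the power 0.8:
(V/Q)^0.8 = 0.9568500539^0.8 = 0.965328456
Multiply by A:
X50 = 9.3 * 0.965328456
= 8.9776 cm

8.9776 cm


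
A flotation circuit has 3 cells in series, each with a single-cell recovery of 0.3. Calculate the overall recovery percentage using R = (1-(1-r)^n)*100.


Complement of single-cell recovery:
1 - r = 1 - 0.3 = 0.7
Raise to power n:
(1 - r)^3 = 0.7^3 = 0.343
Overall recovery:
R = (1 - 0.343) * 100
= 65.7%

65.7%


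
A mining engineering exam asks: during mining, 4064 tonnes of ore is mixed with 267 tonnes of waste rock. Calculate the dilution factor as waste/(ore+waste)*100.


Total material = ore + waste
= 4064 + 267 = 4331 tonnes
Dilution = waste / total * 100
= 267 / 4331 * 100
= 0.06164858 * 100
= 6.1649%

6.1649%


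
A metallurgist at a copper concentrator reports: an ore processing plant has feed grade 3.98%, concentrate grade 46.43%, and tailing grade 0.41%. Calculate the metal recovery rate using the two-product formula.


90.4976%

Using the two-product formula:
R = 100 * c * (f - t) / (f * (c - t))
Numerator = 100 * 46.43 * (3.98 - 0.41)
= 100 * 46.43 * 3.57
= 16575.51
Denominator = 3.98 * (46.43 - 0.41)
= 3.98 * 46.02
= 183.1596
R = 16575.51 / 183.1596
= 90.4976%


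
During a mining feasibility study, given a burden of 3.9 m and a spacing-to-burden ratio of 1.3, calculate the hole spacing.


5.07 m

Spacing = burden * ratio
= 3.9 * 1.3
= 5.07 m


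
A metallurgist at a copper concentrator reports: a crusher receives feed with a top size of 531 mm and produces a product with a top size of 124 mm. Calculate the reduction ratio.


4.2823

Reduction ratio = feed size / product size
= 531 / 124
= 4.2823


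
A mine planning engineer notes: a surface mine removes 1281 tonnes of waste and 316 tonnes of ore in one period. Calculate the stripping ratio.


4.0538

Stripping ratio = waste tonnage / ore tonnage
= 1281 / 316
= 4.0538


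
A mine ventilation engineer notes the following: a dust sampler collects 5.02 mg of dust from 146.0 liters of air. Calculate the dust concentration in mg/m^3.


34.3836 mg/m^3

Convert liters to m^3: 1 m^3 = 1000 L
Concentration = mass / volume * 1000
= 5.02 / 146.0 * 1000
= 0.03438356164 * 1000
= 34.3836 mg/m^3


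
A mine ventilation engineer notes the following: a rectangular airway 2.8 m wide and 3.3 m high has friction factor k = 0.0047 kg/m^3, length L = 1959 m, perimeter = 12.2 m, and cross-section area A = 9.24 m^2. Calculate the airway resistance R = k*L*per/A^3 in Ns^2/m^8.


Compute the numerator:
k * L * per = 0.0047 * 1959 * 12.2
= 112.32906
Compute the denominator:
A^3 = 9.24^3 = 788.889024
Resistance:
R = 112.32906 / 788.889024
= 0.1424 Ns^2/m^8

0.1424 Ns^2/m^8


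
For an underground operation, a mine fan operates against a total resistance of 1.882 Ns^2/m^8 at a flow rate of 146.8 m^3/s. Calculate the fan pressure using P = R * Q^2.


Compute Q^2:
Q^2 = 146.8^2 = 21550.24
Compute pressure:
P = R * Q^2 = 1.882 * 21550.24
= 40557.5517 Pa

40557.5517 Pa


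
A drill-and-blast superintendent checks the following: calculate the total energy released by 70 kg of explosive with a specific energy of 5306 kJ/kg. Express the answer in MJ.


Energy = mass * specific_energy / 1000
= 70 * 5306 / 1000
= 371420 / 1000
= 371.42 MJ

371.42 MJ


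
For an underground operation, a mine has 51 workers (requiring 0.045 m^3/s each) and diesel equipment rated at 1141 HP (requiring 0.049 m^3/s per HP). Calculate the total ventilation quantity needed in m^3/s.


58.204 m^3/s

Airflow for workers:
Q_people = 51 * 0.045 = 2.295 m^3/s
Airflow for diesel equipment:
Q_diesel = 1141 * 0.049 = 55.909 m^3/s
Total ventilation:
Q_total = 2.295 + 55.909
= 58.204 m^3/s


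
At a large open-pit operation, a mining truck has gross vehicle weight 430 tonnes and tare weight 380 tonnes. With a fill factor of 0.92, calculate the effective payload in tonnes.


Maximum payload = gross - tare
= 430 - 380 = 50 tonnes
Effective payload = max payload * fill factor
= 50 * 0.92
= 46.0 tonnes

46.0 tonnes


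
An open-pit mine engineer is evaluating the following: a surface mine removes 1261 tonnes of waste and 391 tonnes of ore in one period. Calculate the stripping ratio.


Stripping ratio = waste tonnage / ore tonnage
= 1261 / 391
= 3.2251

3.2251


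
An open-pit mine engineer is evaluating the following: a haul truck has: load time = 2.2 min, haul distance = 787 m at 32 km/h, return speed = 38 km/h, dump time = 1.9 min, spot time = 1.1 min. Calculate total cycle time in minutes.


7.9183 min

Convert haul speed to m/min: 32 * 1000/60 = 533.3333333 m/min
Haul time = 787 / 533.3333333 = 1.475625 min
Convert return speed to m/min: 38 * 1000/60 = 633.3333333 m/min
Return time = 787 / 633.3333333 = 1.242631579 min
Total cycle time:
= 2.2 + 1.475625 + 1.9 + 1.242631579 + 1.1
= 7.9183 min


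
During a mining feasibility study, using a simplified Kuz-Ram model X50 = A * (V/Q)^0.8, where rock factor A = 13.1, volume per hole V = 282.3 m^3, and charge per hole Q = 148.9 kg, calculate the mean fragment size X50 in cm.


21.8537 cm

Compute V/Q:
V/Q = 282.3 / 148.9 = 1.895903291
Raise to the power 0.8:
(V/Q)^0.8 = 1.895903291^0.8 = 1.668218543
Multiply by A:
X50 = 13.1 * 1.668218543
= 21.8537 cm


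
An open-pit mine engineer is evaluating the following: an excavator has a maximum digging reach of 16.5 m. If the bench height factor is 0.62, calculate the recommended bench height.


Bench height = reach * factor
= 16.5 * 0.62
= 10.23 m

10.23 m


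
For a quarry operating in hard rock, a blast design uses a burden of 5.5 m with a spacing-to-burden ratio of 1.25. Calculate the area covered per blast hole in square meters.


First, find the spacing:
Spacing = burden * ratio = 5.5 * 1.25
= 6.875 m
Then, calculate the area:
Area = burden * spacing = 5.5 * 6.875
= 37.8125 m^2

37.8125 m^2


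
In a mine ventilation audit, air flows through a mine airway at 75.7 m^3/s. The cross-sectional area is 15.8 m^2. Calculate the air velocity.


Velocity = flow rate / cross-sectional area
= 75.7 / 15.8
= 4.7911 m/s

4.7911 m/s


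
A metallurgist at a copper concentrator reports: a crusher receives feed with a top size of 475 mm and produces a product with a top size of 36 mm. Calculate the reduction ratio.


Reduction ratio = feed size / product size
= 475 / 36
= 13.1944

13.1944


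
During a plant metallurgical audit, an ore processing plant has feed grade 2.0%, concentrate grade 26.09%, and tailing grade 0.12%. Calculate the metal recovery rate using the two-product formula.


94.4343%

Using the two-product formula:
R = 100 * c * (f - t) / (f * (c - t))
Numerator = 100 * 26.09 * (2.0 - 0.12)
= 100 * 26.09 * 1.88
= 4904.92
Denominator = 2.0 * (26.09 - 0.12)
= 2.0 * 25.97
= 51.94
R = 4904.92 / 51.94
= 94.4343%


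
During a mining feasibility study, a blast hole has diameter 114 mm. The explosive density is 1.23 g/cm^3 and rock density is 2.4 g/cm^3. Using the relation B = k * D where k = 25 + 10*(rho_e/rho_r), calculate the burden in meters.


First, compute k:
rho_e / rho_r = 1.23 / 2.4 = 0.5125
k = 25 + 10 * 0.5125 = 30.125
Then, compute burden:
B = k * D / 1000 = 30.125 * 114 / 1000
= 3434.25 / 1000
= 3.4343 m

3.4343 m


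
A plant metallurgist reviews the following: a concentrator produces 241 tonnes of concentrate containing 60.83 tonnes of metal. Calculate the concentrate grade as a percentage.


25.2407%

Grade = (metal in concentrate / concentrate mass) * 100
= (60.83 / 241) * 100
= 0.252406639 * 100
= 25.2407%
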